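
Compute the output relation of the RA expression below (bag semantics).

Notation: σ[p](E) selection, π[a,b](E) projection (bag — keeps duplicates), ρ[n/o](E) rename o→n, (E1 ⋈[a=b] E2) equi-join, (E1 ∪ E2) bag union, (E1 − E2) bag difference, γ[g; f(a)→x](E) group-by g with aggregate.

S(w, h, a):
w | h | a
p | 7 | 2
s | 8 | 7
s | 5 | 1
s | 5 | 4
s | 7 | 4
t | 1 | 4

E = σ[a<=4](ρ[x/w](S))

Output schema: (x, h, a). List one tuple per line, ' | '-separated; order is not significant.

Subexpression sizes:
  S → 6
  ρ[x/w](S) → 6
  σ[a<=4](ρ[x/w](S)) → 5

== RESULT ==
x | h | a
p | 7 | 2
s | 5 | 1
s | 5 | 4
s | 7 | 4
t | 1 | 4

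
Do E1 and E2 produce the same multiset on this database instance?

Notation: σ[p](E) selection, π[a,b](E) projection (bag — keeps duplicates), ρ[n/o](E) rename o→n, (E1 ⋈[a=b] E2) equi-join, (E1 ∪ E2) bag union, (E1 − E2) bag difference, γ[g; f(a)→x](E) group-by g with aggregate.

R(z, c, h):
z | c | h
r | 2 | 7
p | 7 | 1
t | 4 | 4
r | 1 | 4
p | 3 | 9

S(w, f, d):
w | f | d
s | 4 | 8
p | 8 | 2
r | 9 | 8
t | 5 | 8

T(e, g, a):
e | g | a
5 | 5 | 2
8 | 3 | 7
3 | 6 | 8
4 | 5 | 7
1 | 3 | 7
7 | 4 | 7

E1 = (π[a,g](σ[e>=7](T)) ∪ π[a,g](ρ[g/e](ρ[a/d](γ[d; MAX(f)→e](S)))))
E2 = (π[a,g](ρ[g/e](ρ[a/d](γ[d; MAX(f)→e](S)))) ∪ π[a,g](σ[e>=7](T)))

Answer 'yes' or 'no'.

E1 stepwise |·|:
  T → 6
  σ[e>=7](T) → 2
  π[a,g](σ[e>=7](T)) → 2
  S → 4
  γ[d; MAX(f)→e](S) → 2
  ρ[a/d](γ[d; MAX(f)→e](S)) → 2
  ρ[g/e](ρ[a/d](γ[d; MAX(f)→e](S))) → 2
  π[a,g](ρ[g/e](ρ[a/d](γ[d; MAX(f)→e](S)))) → 2
  (π[a,g](σ[e>=7](T)) ∪ π[a,g](ρ[g/e](ρ[a/d](γ[d; MAX(f)→e](S))))) → 4
E2 stepwise |·|:
  S → 4
  γ[d; MAX(f)→e](S) → 2
  ρ[a/d](γ[d; MAX(f)→e](S)) → 2
  ρ[g/e](ρ[a/d](γ[d; MAX(f)→e](S))) → 2
  π[a,g](ρ[g/e](ρ[a/d](γ[d; MAX(f)→e](S)))) → 2
  T → 6
  σ[e>=7](T) → 2
  π[a,g](σ[e>=7](T)) → 2
  (π[a,g](ρ[g/e](ρ[a/d](γ[d; MAX(f)→e](S)))) ∪ π[a,g](σ[e>=7](T))) → 4

E1 and E2 produce the same multiset:
a | g
2 | 8
7 | 3
7 | 4
8 | 9

yes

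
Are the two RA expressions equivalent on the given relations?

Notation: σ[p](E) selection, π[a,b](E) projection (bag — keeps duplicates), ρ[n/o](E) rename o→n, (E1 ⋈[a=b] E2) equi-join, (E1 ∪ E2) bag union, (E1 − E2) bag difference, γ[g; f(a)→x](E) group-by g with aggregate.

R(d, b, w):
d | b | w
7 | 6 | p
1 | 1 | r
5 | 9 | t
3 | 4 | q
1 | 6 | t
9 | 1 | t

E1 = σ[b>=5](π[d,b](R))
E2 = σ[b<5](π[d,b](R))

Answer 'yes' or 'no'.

E1 per-node cardinality:
  R → 6
  π[d,b](R) → 6
  σ[b>=5](π[d,b](R)) → 3
E2 per-node cardinality:
  R → 6
  π[d,b](R) → 6
  σ[b<5](π[d,b](R)) → 3

E1 result:
d | b
1 | 6
5 | 9
7 | 6
E2 result:
d | b
1 | 1
3 | 4
9 | 1
Witness: (5, 9) appears 1× in E1 but 0× in E2.

no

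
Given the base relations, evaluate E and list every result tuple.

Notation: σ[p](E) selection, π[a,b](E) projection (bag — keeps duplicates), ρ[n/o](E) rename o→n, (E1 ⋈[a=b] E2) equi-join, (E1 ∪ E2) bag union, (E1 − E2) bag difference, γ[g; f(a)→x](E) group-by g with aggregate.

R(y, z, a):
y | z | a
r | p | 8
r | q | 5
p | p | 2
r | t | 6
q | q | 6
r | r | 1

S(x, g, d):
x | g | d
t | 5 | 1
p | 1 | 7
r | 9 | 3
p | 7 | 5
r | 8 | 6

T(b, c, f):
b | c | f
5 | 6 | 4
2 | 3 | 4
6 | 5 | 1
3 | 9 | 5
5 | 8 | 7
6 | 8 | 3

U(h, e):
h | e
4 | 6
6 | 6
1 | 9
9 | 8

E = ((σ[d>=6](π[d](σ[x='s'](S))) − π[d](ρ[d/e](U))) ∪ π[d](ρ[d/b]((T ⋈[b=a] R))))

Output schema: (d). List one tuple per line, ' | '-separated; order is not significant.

Per-node cardinality:
  S → 5
  σ[x='s'](S) → 0
  π[d](σ[x='s'](S)) → 0
  σ[d>=6](π[d](σ[x='s'](S))) → 0
  U → 4
  ρ[d/e](U) → 4
  π[d](ρ[d/e](U)) → 4
  (σ[d>=6](π[d](σ[x='s'](S))) − π[d](ρ[d/e](U))) → 0
  T → 6
  R → 6
  (T ⋈[b=a] R) → 7
  ρ[d/b]((T ⋈[b=a] R)) → 7
  π[d](ρ[d/b]((T ⋈[b=a] R))) → 7
  ((σ[d>=6](π[d](σ[x='s'](S))) − π[d](ρ[d/e](U))) ∪ π[d](ρ[d/b]((T ⋈[b=a] R)))) → 7

== RESULT ==
d
2
5
5
6
6
6
6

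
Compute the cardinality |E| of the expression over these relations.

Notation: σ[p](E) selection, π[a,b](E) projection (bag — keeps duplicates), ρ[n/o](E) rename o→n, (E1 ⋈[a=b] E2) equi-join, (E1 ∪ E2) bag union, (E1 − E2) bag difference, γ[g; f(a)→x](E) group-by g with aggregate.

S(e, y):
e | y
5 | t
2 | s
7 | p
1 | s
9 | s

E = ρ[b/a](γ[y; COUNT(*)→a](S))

Subexpression sizes:
  S → 5
  γ[y; COUNT(*)→a](S) → 3
  ρ[b/a](γ[y; COUNT(*)→a](S)) → 3

|E| = 3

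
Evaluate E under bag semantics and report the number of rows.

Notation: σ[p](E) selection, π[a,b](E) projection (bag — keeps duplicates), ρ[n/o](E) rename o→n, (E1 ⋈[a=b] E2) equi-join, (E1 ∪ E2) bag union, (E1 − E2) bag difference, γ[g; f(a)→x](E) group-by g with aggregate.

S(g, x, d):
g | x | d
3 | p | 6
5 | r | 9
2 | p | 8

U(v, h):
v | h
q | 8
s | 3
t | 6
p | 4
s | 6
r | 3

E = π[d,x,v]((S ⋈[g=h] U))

Stepwise |·|:
  S → 3
  U → 6
  (S ⋈[g=h] U) → 2
  π[d,x,v]((S ⋈[g=h] U)) → 2

|E| = 2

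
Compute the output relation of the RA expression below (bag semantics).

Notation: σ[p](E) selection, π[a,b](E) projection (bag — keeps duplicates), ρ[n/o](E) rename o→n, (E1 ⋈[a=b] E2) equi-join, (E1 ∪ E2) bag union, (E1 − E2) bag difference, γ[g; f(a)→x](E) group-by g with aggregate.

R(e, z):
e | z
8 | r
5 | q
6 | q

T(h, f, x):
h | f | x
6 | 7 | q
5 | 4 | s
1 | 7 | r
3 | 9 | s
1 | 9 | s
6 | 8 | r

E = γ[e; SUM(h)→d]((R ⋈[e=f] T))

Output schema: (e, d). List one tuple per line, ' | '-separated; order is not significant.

Per-node cardinality:
  R → 3
  T → 6
  (R ⋈[e=f] T) → 1
  γ[e; SUM(h)→d]((R ⋈[e=f] T)) → 1

== RESULT ==
e | d
8 | 6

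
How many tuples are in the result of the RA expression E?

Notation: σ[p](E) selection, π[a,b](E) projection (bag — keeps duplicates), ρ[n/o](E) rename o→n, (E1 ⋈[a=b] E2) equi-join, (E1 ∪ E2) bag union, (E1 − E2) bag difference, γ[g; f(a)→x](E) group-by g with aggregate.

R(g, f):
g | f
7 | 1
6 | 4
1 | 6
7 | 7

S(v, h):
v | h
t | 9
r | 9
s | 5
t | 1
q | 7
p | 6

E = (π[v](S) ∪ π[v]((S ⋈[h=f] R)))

Row counts bottom-up:
  S → 6
  π[v](S) → 6
  S → 6
  R → 4
  (S ⋈[h=f] R) → 3
  π[v]((S ⋈[h=f] R)) → 3
  (π[v](S) ∪ π[v]((S ⋈[h=f] R))) → 9

|E| = 9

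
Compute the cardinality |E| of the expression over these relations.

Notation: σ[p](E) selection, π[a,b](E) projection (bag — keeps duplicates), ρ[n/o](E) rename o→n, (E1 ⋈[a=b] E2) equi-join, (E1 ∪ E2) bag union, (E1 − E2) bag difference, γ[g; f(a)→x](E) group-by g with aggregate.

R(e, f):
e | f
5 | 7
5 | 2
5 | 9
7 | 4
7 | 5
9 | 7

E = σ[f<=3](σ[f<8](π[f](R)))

Stepwise |·|:
  R → 6
  π[f](R) → 6
  σ[f<8](π[f](R)) → 5
  σ[f<=3](σ[f<8](π[f](R))) → 1

|E| = 1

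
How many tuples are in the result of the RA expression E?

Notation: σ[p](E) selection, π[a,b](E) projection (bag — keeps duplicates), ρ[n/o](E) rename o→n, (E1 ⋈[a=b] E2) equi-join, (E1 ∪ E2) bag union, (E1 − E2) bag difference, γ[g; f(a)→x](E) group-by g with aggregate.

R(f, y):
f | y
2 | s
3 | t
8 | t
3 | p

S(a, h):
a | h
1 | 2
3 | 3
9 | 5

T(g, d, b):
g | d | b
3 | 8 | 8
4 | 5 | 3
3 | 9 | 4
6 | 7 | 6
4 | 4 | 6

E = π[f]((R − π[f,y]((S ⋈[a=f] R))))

Subexpression sizes:
  R → 4
  S → 3
  R → 4
  (S ⋈[a=f] R) → 2
  π[f,y]((S ⋈[a=f] R)) → 2
  (R − π[f,y]((S ⋈[a=f] R))) → 2
  π[f]((R − π[f,y]((S ⋈[a=f] R)))) → 2

|E| = 2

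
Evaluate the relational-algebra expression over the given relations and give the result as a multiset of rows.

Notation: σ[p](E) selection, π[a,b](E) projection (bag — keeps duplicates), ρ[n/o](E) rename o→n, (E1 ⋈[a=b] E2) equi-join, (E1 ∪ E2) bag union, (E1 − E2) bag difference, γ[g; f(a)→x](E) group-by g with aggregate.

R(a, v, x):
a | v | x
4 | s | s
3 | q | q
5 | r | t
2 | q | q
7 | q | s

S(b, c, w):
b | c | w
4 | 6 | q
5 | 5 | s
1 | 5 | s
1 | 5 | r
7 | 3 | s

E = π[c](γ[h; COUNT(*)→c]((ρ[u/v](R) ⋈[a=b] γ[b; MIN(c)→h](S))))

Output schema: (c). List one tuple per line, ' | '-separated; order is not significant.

Subexpression sizes:
  R → 5
  ρ[u/v](R) → 5
  S → 5
  γ[b; MIN(c)→h](S) → 4
  (ρ[u/v](R) ⋈[a=b] γ[b; MIN(c)→h](S)) → 3
  γ[h; COUNT(*)→c]((ρ[u/v](R) ⋈[a=b] γ[b; MIN(c)→h](S))) → 3
  π[c](γ[h; COUNT(*)→c]((ρ[u/v](R) ⋈[a=b] γ[b; MIN(c)→h](S)))) → 3

== RESULT ==
c
1
1
1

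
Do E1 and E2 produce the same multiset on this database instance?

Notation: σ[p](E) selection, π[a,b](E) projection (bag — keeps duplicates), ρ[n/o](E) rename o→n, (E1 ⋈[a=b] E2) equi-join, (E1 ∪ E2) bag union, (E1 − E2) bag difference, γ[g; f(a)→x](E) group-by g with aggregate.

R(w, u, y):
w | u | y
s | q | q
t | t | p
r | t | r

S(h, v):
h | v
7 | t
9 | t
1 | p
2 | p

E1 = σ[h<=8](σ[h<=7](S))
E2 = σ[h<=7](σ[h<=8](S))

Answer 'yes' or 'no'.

E1 row counts bottom-up:
  S → 4
  σ[h<=7](S) → 3
  σ[h<=8](σ[h<=7](S)) → 3
E2 row counts bottom-up:
  S → 4
  σ[h<=8](S) → 3
  σ[h<=7](σ[h<=8](S)) → 3

E1 and E2 produce the same multiset:
h | v
1 | p
2 | p
7 | t

yes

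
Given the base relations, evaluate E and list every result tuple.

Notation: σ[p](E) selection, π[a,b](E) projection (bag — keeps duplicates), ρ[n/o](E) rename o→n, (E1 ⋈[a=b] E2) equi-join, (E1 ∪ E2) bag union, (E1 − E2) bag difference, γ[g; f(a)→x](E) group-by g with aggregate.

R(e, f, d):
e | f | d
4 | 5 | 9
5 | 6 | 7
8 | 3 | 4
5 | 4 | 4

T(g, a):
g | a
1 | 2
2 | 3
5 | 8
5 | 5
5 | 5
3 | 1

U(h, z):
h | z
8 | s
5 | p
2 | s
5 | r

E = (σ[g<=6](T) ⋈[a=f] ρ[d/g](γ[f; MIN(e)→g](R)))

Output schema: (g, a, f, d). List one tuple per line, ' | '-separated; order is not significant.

Per-node cardinality:
  T → 6
  σ[g<=6](T) → 6
  R → 4
  γ[f; MIN(e)→g](R) → 4
  ρ[d/g](γ[f; MIN(e)→g](R)) → 4
  (σ[g<=6](T) ⋈[a=f] ρ[d/g](γ[f; MIN(e)→g](R))) → 3

== RESULT ==
g | a | f | d
2 | 3 | 3 | 8
5 | 5 | 5 | 4
5 | 5 | 5 | 4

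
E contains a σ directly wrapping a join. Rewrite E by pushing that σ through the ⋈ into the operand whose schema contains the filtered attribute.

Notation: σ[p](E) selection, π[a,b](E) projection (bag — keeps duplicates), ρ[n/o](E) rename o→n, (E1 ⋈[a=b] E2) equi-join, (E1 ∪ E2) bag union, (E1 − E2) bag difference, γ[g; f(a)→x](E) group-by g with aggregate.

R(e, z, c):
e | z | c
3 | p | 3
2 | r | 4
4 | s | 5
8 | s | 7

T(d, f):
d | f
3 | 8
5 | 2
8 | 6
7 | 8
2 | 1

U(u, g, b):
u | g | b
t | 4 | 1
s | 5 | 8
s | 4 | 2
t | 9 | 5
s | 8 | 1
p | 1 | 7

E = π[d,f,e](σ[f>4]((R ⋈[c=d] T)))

σ filters on f, owned by the right side.
E' = π[d,f,e]((R ⋈[c=d] σ[f>4](T)))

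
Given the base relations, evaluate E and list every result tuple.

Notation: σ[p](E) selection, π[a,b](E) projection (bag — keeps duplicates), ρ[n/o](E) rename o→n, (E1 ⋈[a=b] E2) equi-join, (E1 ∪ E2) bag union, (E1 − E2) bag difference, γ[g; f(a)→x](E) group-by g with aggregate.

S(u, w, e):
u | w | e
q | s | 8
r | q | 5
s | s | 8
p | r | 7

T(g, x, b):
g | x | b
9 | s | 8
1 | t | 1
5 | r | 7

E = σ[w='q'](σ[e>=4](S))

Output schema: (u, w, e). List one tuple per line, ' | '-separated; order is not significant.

Per-node cardinality:
  S → 4
  σ[e>=4](S) → 4
  σ[w='q'](σ[e>=4](S)) → 1

== RESULT ==
u | w | e
r | q | 5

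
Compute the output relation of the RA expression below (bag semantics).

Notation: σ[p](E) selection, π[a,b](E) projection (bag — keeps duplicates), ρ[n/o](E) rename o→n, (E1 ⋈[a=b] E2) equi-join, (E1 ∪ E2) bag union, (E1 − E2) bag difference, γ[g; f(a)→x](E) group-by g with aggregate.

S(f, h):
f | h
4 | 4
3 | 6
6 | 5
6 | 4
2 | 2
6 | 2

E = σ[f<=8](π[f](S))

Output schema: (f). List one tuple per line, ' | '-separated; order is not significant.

Row counts bottom-up:
  S → 6
  π[f](S) → 6
  σ[f<=8](π[f](S)) → 6

== RESULT ==
f
2
3
4
6
6
6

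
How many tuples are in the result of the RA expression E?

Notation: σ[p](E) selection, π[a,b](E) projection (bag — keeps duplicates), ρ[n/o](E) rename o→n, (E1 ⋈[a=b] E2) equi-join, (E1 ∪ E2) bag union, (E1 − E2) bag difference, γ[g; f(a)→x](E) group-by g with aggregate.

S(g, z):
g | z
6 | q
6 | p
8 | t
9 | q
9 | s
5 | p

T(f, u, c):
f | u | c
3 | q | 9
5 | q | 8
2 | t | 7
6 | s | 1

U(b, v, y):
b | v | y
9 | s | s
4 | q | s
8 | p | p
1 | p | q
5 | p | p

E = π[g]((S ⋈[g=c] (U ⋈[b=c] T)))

Row counts bottom-up:
  S → 6
  U → 5
  T → 4
  (U ⋈[b=c] T) → 3
  (S ⋈[g=c] (U ⋈[b=c] T)) → 3
  π[g]((S ⋈[g=c] (U ⋈[b=c] T))) → 3

|E| = 3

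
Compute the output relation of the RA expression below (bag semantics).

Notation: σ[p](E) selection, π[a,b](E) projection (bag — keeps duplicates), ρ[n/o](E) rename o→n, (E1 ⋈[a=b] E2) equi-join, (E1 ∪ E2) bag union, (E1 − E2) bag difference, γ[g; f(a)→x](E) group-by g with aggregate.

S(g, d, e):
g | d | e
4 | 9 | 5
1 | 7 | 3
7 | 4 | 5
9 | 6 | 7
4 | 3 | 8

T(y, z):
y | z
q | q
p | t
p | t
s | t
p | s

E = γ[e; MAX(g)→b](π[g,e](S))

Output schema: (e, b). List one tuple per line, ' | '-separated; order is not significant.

Subexpression sizes:
  S → 5
  π[g,e](S) → 5
  γ[e; MAX(g)→b](π[g,e](S)) → 4

== RESULT ==
e | b
3 | 1
5 | 7
7 | 9
8 | 4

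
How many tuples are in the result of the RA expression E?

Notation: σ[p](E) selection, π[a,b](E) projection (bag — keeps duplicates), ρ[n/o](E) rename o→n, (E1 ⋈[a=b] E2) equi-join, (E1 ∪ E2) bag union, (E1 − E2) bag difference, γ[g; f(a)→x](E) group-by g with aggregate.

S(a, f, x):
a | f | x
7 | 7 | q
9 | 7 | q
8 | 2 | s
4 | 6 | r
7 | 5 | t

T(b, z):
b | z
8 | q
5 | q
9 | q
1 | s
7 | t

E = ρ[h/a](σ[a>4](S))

Subexpression sizes:
  S → 5
  σ[a>4](S) → 4
  ρ[h/a](σ[a>4](S)) → 4

|E| = 4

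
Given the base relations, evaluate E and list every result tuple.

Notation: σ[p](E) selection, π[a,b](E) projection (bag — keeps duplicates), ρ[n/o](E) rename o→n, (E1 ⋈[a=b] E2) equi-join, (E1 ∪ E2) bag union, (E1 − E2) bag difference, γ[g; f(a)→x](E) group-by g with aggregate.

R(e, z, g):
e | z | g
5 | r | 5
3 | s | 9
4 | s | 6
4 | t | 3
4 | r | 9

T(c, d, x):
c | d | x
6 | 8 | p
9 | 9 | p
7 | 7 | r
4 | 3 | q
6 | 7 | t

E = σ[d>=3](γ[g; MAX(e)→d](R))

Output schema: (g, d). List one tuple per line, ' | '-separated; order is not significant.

Row counts bottom-up:
  R → 5
  γ[g; MAX(e)→d](R) → 4
  σ[d>=3](γ[g; MAX(e)→d](R)) → 4

== RESULT ==
g | d
3 | 4
5 | 5
6 | 4
9 | 4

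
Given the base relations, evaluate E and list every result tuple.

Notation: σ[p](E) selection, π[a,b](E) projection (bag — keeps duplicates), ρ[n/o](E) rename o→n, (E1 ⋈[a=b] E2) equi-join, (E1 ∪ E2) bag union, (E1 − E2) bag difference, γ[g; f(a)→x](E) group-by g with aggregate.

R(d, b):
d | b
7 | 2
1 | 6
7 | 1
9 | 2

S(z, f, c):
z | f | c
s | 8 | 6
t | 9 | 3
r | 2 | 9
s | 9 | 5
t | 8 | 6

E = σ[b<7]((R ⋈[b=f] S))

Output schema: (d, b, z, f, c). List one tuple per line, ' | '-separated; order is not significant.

Stepwise |·|:
  R → 4
  S → 5
  (R ⋈[b=f] S) → 2
  σ[b<7]((R ⋈[b=f] S)) → 2

== RESULT ==
d | b | z | f | c
7 | 2 | r | 2 | 9
9 | 2 | r | 2 | 9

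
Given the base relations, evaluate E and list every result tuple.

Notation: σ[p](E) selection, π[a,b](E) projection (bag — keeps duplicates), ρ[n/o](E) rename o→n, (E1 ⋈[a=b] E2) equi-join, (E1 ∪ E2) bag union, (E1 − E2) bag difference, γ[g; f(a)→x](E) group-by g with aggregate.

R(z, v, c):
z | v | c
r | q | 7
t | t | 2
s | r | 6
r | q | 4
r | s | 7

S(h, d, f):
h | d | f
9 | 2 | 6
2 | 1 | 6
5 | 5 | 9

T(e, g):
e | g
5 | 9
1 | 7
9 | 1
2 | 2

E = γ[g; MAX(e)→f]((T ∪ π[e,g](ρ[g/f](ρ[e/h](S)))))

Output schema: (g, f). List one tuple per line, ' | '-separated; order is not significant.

Subexpression sizes:
  T → 4
  S → 3
  ρ[e/h](S) → 3
  ρ[g/f](ρ[e/h](S)) → 3
  π[e,g](ρ[g/f](ρ[e/h](S))) → 3
  (T ∪ π[e,g](ρ[g/f](ρ[e/h](S)))) → 7
  γ[g; MAX(e)→f]((T ∪ π[e,g](ρ[g/f](ρ[e/h](S))))) → 5

== RESULT ==
g | f
1 | 9
2 | 2
6 | 9
7 | 1
9 | 5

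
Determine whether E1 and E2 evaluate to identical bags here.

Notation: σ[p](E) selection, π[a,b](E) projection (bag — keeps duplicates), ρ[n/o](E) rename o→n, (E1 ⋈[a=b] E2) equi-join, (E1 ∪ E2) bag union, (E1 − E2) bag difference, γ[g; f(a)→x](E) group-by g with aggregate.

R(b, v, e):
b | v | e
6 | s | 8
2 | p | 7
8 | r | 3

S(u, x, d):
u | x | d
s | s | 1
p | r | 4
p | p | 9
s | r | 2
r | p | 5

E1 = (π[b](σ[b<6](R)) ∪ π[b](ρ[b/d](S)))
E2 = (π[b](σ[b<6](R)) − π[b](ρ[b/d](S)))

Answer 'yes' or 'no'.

E1 per-node cardinality:
  R → 3
  σ[b<6](R) → 1
  π[b](σ[b<6](R)) → 1
  S → 5
  ρ[b/d](S) → 5
  π[b](ρ[b/d](S)) → 5
  (π[b](σ[b<6](R)) ∪ π[b](ρ[b/d](S))) → 6
E2 per-node cardinality:
  R → 3
  σ[b<6](R) → 1
  π[b](σ[b<6](R)) → 1
  S → 5
  ρ[b/d](S) → 5
  π[b](ρ[b/d](S)) → 5
  (π[b](σ[b<6](R)) − π[b](ρ[b/d](S))) → 0

E1 result:
b
1
2
2
4
5
9
E2 result:
b
(0 rows)
Witness: (1,) appears 1× in E1 but 0× in E2.

no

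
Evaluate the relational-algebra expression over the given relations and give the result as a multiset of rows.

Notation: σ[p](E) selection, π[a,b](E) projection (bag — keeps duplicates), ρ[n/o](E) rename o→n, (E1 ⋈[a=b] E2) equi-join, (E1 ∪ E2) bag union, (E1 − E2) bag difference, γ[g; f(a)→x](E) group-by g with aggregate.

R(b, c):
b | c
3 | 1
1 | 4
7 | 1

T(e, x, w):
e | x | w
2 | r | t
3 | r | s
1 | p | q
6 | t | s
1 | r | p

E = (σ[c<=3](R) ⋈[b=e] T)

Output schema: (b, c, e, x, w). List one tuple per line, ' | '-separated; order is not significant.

Row counts bottom-up:
  R → 3
  σ[c<=3](R) → 2
  T → 5
  (σ[c<=3](R) ⋈[b=e] T) → 1

== RESULT ==
b | c | e | x | w
3 | 1 | 3 | r | s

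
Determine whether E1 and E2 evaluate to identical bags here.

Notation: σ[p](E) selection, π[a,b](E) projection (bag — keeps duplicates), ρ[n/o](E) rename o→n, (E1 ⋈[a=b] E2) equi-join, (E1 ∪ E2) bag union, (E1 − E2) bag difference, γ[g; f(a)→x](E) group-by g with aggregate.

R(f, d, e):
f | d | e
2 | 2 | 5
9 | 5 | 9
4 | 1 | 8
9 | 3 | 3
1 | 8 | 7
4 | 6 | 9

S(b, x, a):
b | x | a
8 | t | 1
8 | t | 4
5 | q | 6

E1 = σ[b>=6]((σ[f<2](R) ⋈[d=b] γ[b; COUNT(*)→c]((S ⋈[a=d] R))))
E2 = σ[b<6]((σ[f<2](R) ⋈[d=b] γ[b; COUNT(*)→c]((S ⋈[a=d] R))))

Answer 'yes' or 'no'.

E1 per-node cardinality:
  R → 6
  σ[f<2](R) → 1
  S → 3
  R → 6
  (S ⋈[a=d] R) → 2
  γ[b; COUNT(*)→c]((S ⋈[a=d] R)) → 2
  (σ[f<2](R) ⋈[d=b] γ[b; COUNT(*)→c]((S ⋈[a=d] R))) → 1
  σ[b>=6]((σ[f<2](R) ⋈[d=b] γ[b; COUNT(*)→c]((S ⋈[a=d] R)))) → 1
E2 per-node cardinality:
  R → 6
  σ[f<2](R) → 1
  S → 3
  R → 6
  (S ⋈[a=d] R) → 2
  γ[b; COUNT(*)→c]((S ⋈[a=d] R)) → 2
  (σ[f<2](R) ⋈[d=b] γ[b; COUNT(*)→c]((S ⋈[a=d] R))) → 1
  σ[b<6]((σ[f<2](R) ⋈[d=b] γ[b; COUNT(*)→c]((S ⋈[a=d] R)))) → 0

E1 result:
f | d | e | b | c
1 | 8 | 7 | 8 | 1
E2 result:
f | d | e | b | c
(0 rows)
Witness: (1, 8, 7, 8, 1) appears 1× in E1 but 0× in E2.

no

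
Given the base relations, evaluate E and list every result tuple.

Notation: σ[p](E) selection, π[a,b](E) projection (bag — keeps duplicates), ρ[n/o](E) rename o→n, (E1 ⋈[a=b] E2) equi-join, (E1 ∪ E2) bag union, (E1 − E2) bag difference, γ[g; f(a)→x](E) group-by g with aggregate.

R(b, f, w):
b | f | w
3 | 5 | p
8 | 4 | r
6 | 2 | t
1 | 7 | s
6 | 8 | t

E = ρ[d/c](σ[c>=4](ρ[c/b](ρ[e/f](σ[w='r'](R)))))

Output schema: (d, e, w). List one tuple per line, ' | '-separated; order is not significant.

Row counts bottom-up:
  R → 5
  σ[w='r'](R) → 1
  ρ[e/f](σ[w='r'](R)) → 1
  ρ[c/b](ρ[e/f](σ[w='r'](R))) → 1
  σ[c>=4](ρ[c/b](ρ[e/f](σ[w='r'](R)))) → 1
  ρ[d/c](σ[c>=4](ρ[c/b](ρ[e/f](σ[w='r'](R))))) → 1

== RESULT ==
d | e | w
8 | 4 | r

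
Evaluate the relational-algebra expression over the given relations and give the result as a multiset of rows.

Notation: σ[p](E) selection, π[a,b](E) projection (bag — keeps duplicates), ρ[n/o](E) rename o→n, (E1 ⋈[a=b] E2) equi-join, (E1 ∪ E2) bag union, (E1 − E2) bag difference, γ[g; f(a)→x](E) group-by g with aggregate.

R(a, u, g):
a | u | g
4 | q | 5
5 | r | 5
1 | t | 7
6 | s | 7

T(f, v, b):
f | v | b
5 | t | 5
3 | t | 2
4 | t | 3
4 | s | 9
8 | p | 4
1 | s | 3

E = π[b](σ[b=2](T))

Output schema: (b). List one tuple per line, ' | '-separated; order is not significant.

Stepwise |·|:
  T → 6
  σ[b=2](T) → 1
  π[b](σ[b=2](T)) → 1

== RESULT ==
b
2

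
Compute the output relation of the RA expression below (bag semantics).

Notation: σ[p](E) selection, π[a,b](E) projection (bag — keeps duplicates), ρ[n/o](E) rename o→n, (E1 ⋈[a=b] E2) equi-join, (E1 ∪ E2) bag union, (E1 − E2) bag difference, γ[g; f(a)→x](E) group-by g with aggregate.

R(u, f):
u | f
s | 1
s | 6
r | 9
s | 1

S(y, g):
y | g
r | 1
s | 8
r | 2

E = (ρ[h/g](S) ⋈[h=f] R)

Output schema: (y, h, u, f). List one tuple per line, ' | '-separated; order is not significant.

Per-node cardinality:
  S → 3
  ρ[h/g](S) → 3
  R → 4
  (ρ[h/g](S) ⋈[h=f] R) → 2

== RESULT ==
y | h | u | f
r | 1 | s | 1
r | 1 | s | 1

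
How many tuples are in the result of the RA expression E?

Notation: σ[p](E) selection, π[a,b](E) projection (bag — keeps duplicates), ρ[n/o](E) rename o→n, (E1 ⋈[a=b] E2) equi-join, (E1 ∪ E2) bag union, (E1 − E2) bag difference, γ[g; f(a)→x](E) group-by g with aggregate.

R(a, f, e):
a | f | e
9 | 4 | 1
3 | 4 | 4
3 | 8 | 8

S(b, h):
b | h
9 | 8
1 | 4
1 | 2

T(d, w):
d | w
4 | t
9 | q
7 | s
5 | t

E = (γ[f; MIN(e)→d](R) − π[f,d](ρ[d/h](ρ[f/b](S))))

Row counts bottom-up:
  R → 3
  γ[f; MIN(e)→d](R) → 2
  S → 3
  ρ[f/b](S) → 3
  ρ[d/h](ρ[f/b](S)) → 3
  π[f,d](ρ[d/h](ρ[f/b](S))) → 3
  (γ[f; MIN(e)→d](R) − π[f,d](ρ[d/h](ρ[f/b](S)))) → 2

|E| = 2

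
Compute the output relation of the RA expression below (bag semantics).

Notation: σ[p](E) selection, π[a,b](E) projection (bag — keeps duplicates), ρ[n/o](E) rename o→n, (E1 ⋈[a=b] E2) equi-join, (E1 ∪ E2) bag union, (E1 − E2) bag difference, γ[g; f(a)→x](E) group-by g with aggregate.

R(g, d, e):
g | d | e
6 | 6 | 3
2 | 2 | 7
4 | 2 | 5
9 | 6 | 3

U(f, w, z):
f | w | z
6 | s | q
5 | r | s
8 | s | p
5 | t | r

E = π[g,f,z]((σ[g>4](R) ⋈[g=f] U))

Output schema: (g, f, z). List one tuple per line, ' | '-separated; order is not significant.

Subexpression sizes:
  R → 4
  σ[g>4](R) → 2
  U → 4
  (σ[g>4](R) ⋈[g=f] U) → 1
  π[g,f,z]((σ[g>4](R) ⋈[g=f] U)) → 1

== RESULT ==
g | f | z
6 | 6 | q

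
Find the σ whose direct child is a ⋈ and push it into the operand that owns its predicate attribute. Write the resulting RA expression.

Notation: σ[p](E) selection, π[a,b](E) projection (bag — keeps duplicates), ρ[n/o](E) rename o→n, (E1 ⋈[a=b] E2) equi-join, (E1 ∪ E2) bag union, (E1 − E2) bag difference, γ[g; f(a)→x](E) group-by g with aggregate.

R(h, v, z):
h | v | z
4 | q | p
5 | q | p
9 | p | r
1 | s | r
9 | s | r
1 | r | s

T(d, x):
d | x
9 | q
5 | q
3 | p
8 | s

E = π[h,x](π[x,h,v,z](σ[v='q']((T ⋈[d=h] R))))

σ filters on v, owned by the right side.
E' = π[h,x](π[x,h,v,z]((T ⋈[d=h] σ[v='q'](R))))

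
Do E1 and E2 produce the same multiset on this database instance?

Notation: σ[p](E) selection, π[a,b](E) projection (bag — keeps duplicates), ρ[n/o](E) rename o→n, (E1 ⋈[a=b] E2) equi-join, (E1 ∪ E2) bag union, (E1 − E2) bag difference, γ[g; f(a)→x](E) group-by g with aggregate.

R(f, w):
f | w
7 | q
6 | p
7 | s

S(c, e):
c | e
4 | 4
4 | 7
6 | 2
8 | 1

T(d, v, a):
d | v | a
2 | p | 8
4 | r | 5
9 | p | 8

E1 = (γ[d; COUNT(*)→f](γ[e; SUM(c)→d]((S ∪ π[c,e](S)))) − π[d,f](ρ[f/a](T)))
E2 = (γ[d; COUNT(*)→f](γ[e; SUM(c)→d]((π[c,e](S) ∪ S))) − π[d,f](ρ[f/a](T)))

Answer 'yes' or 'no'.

E1 row counts bottom-up:
  S → 4
  S → 4
  π[c,e](S) → 4
  (S ∪ π[c,e](S)) → 8
  γ[e; SUM(c)→d]((S ∪ π[c,e](S))) → 4
  γ[d; COUNT(*)→f](γ[e; SUM(c)→d]((S ∪ π[c,e](S)))) → 3
  T → 3
  ρ[f/a](T) → 3
  π[d,f](ρ[f/a](T)) → 3
  (γ[d; COUNT(*)→f](γ[e; SUM(c)→d]((S ∪ π[c,e](S)))) − π[d,f](ρ[f/a](T))) → 3
E2 row counts bottom-up:
  S → 4
  π[c,e](S) → 4
  S → 4
  (π[c,e](S) ∪ S) → 8
  γ[e; SUM(c)→d]((π[c,e](S) ∪ S)) → 4
  γ[d; COUNT(*)→f](γ[e; SUM(c)→d]((π[c,e](S) ∪ S))) → 3
  T → 3
  ρ[f/a](T) → 3
  π[d,f](ρ[f/a](T)) → 3
  (γ[d; COUNT(*)→f](γ[e; SUM(c)→d]((π[c,e](S) ∪ S))) − π[d,f](ρ[f/a](T))) → 3

E1 and E2 produce the same multiset:
d | f
8 | 2
12 | 1
16 | 1

yes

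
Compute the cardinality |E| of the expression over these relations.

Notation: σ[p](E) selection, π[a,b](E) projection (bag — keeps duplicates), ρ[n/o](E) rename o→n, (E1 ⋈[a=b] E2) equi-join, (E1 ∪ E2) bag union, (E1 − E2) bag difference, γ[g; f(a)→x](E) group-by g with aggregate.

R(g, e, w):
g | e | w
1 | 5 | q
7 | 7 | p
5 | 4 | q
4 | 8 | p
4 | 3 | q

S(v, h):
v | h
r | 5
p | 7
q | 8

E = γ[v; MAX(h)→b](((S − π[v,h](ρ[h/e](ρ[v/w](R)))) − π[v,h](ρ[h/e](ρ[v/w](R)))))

Stepwise |·|:
  S → 3
  R → 5
  ρ[v/w](R) → 5
  ρ[h/e](ρ[v/w](R)) → 5
  π[v,h](ρ[h/e](ρ[v/w](R))) → 5
  (S − π[v,h](ρ[h/e](ρ[v/w](R)))) → 2
  R → 5
  ρ[v/w](R) → 5
  ρ[h/e](ρ[v/w](R)) → 5
  π[v,h](ρ[h/e](ρ[v/w](R))) → 5
  ((S − π[v,h](ρ[h/e](ρ[v/w](R)))) − π[v,h](ρ[h/e](ρ[v/w](R)))) → 2
  γ[v; MAX(h)→b](((S − π[v,h](ρ[h/e](ρ[v/w](R)))) − π[v,h](ρ[h/e](ρ[v/w](R))))) → 2

|E| = 2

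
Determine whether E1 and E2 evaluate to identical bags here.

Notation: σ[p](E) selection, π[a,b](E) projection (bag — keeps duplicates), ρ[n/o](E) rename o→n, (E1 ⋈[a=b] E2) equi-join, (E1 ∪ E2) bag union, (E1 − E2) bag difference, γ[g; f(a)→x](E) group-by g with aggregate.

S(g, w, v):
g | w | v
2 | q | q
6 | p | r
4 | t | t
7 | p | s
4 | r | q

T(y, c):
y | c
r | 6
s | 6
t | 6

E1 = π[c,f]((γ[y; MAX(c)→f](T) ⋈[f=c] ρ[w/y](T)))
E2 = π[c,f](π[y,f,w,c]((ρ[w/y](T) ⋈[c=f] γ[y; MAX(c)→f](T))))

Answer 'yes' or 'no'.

E1 per-node cardinality:
  T → 3
  γ[y; MAX(c)→f](T) → 3
  T → 3
  ρ[w/y](T) → 3
  (γ[y; MAX(c)→f](T) ⋈[f=c] ρ[w/y](T)) → 9
  π[c,f]((γ[y; MAX(c)→f](T) ⋈[f=c] ρ[w/y](T))) → 9
E2 per-node cardinality:
  T → 3
  ρ[w/y](T) → 3
  T → 3
  γ[y; MAX(c)→f](T) → 3
  (ρ[w/y](T) ⋈[c=f] γ[y; MAX(c)→f](T)) → 9
  π[y,f,w,c]((ρ[w/y](T) ⋈[c=f] γ[y; MAX(c)→f](T))) → 9
  π[c,f](π[y,f,w,c]((ρ[w/y](T) ⋈[c=f] γ[y; MAX(c)→f](T)))) → 9

E1 and E2 produce the same multiset:
c | f
6 | 6
6 | 6
6 | 6
6 | 6
6 | 6
6 | 6
6 | 6
6 | 6
6 | 6

yes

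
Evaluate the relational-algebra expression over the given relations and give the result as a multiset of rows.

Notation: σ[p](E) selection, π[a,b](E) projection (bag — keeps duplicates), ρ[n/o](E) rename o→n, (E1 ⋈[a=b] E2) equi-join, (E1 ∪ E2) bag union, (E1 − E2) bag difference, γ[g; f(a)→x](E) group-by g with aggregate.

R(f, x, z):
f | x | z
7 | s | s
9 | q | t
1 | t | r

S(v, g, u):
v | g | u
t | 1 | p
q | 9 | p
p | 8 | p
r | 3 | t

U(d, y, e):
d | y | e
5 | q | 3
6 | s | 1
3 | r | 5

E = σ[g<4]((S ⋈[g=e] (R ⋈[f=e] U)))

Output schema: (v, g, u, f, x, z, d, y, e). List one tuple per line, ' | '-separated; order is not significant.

Stepwise |·|:
  S → 4
  R → 3
  U → 3
  (R ⋈[f=e] U) → 1
  (S ⋈[g=e] (R ⋈[f=e] U)) → 1
  σ[g<4]((S ⋈[g=e] (R ⋈[f=e] U))) → 1

== RESULT ==
v | g | u | f | x | z | d | y | e
t | 1 | p | 1 | t | r | 6 | s | 1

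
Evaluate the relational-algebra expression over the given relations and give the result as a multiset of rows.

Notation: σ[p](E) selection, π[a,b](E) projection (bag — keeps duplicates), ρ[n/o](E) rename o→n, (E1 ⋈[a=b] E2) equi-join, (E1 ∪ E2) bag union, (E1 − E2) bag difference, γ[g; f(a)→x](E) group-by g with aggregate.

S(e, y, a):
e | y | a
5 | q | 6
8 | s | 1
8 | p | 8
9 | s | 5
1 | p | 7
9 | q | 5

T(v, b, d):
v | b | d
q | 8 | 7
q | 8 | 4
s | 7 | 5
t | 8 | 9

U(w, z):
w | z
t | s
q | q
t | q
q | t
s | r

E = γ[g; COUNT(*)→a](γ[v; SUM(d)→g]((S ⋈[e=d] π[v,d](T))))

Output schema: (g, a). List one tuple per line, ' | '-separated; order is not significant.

Row counts bottom-up:
  S → 6
  T → 4
  π[v,d](T) → 4
  (S ⋈[e=d] π[v,d](T)) → 3
  γ[v; SUM(d)→g]((S ⋈[e=d] π[v,d](T))) → 2
  γ[g; COUNT(*)→a](γ[v; SUM(d)→g]((S ⋈[e=d] π[v,d](T)))) → 2

== RESULT ==
g | a
5 | 1
18 | 1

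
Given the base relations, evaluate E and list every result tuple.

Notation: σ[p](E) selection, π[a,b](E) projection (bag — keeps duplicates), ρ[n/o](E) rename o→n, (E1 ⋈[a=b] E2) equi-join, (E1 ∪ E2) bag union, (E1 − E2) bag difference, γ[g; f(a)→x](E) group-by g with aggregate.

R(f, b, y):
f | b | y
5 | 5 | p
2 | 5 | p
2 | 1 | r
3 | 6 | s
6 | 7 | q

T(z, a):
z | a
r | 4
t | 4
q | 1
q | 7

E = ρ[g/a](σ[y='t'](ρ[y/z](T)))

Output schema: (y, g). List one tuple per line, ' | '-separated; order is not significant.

Subexpression sizes:
  T → 4
  ρ[y/z](T) → 4
  σ[y='t'](ρ[y/z](T)) → 1
  ρ[g/a](σ[y='t'](ρ[y/z](T))) → 1

== RESULT ==
y | g
t | 4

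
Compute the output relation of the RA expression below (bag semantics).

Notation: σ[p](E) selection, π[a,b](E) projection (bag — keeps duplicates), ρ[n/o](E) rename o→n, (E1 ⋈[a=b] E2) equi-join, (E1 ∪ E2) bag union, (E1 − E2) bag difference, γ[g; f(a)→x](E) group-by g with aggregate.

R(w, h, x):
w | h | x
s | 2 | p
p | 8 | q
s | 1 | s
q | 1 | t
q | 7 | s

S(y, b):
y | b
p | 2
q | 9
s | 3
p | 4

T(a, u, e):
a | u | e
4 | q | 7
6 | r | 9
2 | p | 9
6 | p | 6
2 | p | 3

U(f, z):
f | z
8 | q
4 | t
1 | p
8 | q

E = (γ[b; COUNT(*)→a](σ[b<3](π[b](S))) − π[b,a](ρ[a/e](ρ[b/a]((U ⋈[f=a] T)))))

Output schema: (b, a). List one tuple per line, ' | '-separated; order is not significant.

Subexpression sizes:
  S → 4
  π[b](S) → 4
  σ[b<3](π[b](S)) → 1
  γ[b; COUNT(*)→a](σ[b<3](π[b](S))) → 1
  U → 4
  T → 5
  (U ⋈[f=a] T) → 1
  ρ[b/a]((U ⋈[f=a] T)) → 1
  ρ[a/e](ρ[b/a]((U ⋈[f=a] T))) → 1
  π[b,a](ρ[a/e](ρ[b/a]((U ⋈[f=a] T)))) → 1
  (γ[b; COUNT(*)→a](σ[b<3](π[b](S))) − π[b,a](ρ[a/e](ρ[b/a]((U ⋈[f=a] T))))) → 1

== RESULT ==
b | a
2 | 1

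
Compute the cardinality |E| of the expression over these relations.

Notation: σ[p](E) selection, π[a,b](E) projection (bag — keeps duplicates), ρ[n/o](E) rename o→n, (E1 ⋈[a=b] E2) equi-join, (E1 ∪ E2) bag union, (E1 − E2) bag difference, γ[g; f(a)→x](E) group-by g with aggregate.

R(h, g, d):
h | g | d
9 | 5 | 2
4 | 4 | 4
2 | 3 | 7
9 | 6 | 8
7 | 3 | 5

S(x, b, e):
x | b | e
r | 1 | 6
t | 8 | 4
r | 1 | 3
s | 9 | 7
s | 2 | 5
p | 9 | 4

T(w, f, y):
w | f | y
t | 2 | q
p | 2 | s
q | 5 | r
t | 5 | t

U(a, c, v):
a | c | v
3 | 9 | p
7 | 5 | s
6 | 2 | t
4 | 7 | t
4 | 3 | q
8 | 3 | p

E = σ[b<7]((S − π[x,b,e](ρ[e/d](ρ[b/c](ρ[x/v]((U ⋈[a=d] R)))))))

Subexpression sizes:
  S → 6
  U → 6
  R → 5
  (U ⋈[a=d] R) → 4
  ρ[x/v]((U ⋈[a=d] R)) → 4
  ρ[b/c](ρ[x/v]((U ⋈[a=d] R))) → 4
  ρ[e/d](ρ[b/c](ρ[x/v]((U ⋈[a=d] R)))) → 4
  π[x,b,e](ρ[e/d](ρ[b/c](ρ[x/v]((U ⋈[a=d] R))))) → 4
  (S − π[x,b,e](ρ[e/d](ρ[b/c](ρ[x/v]((U ⋈[a=d] R)))))) → 6
  σ[b<7]((S − π[x,b,e](ρ[e/d](ρ[b/c](ρ[x/v]((U ⋈[a=d] R))))))) → 3

|E| = 3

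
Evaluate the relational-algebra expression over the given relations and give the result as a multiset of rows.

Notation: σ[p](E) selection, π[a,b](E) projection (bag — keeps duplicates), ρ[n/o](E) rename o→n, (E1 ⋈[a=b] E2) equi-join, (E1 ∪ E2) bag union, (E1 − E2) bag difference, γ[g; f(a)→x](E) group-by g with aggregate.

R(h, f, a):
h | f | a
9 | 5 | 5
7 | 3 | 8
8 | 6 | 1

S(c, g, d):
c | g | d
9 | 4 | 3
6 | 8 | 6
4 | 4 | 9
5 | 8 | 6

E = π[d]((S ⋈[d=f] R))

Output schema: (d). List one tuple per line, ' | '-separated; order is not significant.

Stepwise |·|:
  S → 4
  R → 3
  (S ⋈[d=f] R) → 3
  π[d]((S ⋈[d=f] R)) → 3

== RESULT ==
d
3
6
6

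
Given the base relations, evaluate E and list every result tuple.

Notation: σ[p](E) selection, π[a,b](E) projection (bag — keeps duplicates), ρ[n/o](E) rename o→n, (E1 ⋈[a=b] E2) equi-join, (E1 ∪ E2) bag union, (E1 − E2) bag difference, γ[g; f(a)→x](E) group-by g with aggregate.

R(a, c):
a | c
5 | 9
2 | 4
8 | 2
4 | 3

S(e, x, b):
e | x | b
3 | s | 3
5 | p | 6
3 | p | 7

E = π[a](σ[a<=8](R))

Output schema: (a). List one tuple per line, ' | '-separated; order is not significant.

Stepwise |·|:
  R → 4
  σ[a<=8](R) → 4
  π[a](σ[a<=8](R)) → 4

== RESULT ==
a
2
4
5
8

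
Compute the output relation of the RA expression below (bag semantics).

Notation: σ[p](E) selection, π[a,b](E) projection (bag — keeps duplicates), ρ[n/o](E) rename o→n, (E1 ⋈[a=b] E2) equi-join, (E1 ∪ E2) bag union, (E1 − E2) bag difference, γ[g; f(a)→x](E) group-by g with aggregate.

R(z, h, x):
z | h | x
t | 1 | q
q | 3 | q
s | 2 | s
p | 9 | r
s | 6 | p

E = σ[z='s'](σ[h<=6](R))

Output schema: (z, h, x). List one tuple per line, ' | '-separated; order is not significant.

Stepwise |·|:
  R → 5
  σ[h<=6](R) → 4
  σ[z='s'](σ[h<=6](R)) → 2

== RESULT ==
z | h | x
s | 2 | s
s | 6 | p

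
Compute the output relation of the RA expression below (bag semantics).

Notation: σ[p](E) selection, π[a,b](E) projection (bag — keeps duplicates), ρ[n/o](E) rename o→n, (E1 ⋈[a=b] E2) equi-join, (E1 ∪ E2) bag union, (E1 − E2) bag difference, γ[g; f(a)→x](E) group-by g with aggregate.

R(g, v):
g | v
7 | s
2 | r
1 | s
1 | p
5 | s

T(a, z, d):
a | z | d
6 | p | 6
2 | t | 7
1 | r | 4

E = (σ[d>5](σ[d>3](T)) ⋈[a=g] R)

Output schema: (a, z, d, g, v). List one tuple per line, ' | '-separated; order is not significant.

Subexpression sizes:
  T → 3
  σ[d>3](T) → 3
  σ[d>5](σ[d>3](T)) → 2
  R → 5
  (σ[d>5](σ[d>3](T)) ⋈[a=g] R) → 1

== RESULT ==
a | z | d | g | v
2 | t | 7 | 2 | r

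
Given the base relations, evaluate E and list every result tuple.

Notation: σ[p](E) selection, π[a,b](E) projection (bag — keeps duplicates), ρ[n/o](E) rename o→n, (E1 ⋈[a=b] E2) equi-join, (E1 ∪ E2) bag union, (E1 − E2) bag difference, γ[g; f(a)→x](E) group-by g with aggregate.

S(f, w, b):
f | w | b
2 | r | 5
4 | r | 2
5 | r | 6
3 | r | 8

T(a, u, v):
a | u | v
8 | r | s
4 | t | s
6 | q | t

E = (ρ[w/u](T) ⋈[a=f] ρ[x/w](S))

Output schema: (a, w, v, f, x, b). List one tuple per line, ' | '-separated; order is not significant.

Stepwise |·|:
  T → 3
  ρ[w/u](T) → 3
  S → 4
  ρ[x/w](S) → 4
  (ρ[w/u](T) ⋈[a=f] ρ[x/w](S)) → 1

== RESULT ==
a | w | v | f | x | b
4 | t | s | 4 | r | 2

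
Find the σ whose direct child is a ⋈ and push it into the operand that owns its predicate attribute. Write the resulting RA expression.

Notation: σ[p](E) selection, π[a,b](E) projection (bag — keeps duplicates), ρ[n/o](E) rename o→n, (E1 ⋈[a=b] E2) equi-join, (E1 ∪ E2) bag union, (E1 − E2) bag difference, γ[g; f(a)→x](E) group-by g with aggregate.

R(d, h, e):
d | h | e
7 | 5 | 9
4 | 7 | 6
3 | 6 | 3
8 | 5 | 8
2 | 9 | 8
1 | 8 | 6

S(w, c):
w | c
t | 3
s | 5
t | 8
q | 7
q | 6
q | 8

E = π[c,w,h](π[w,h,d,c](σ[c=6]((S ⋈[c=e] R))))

σ filters on c, owned by the left side.
E' = π[c,w,h](π[w,h,d,c]((σ[c=6](S) ⋈[c=e] R)))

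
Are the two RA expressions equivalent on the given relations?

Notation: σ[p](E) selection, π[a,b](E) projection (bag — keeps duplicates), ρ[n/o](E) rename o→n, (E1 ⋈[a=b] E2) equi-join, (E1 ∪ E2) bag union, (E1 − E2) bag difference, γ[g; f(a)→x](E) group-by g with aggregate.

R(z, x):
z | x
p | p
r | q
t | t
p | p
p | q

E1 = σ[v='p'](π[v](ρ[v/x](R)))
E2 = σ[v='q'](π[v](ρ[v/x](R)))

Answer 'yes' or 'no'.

E1 per-node cardinality:
  R → 5
  ρ[v/x](R) → 5
  π[v](ρ[v/x](R)) → 5
  σ[v='p'](π[v](ρ[v/x](R))) → 2
E2 per-node cardinality:
  R → 5
  ρ[v/x](R) → 5
  π[v](ρ[v/x](R)) → 5
  σ[v='q'](π[v](ρ[v/x](R))) → 2

E1 result:
v
p
p
E2 result:
v
q
q
Witness: ('p',) appears 2× in E1 but 0× in E2.

no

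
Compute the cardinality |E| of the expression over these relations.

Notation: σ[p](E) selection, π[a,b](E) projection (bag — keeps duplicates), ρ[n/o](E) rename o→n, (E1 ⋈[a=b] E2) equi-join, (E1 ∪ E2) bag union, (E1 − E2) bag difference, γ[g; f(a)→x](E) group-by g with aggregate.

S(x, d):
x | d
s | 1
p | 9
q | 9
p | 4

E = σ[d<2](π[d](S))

Stepwise |·|:
  S → 4
  π[d](S) → 4
  σ[d<2](π[d](S)) → 1

|E| = 1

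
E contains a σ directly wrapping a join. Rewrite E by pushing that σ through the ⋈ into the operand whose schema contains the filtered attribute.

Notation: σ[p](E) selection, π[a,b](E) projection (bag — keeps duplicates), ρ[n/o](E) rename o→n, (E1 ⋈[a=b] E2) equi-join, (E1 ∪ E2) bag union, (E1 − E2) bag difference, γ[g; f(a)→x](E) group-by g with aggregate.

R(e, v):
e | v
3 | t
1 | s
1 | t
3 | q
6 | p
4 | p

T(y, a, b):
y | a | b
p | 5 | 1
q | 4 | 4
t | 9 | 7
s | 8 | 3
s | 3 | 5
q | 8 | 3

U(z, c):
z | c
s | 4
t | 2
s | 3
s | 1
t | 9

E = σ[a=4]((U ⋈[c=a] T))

σ filters on a, owned by the right side.
E' = (U ⋈[c=a] σ[a=4](T))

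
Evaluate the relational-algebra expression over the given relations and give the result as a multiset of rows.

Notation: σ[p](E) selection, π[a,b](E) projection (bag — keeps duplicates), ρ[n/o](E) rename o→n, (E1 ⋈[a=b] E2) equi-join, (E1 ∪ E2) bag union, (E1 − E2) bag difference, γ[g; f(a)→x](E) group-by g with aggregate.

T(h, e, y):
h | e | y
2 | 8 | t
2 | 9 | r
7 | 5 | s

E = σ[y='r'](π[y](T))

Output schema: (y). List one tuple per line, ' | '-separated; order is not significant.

Row counts bottom-up:
  T → 3
  π[y](T) → 3
  σ[y='r'](π[y](T)) → 1

== RESULT ==
y
r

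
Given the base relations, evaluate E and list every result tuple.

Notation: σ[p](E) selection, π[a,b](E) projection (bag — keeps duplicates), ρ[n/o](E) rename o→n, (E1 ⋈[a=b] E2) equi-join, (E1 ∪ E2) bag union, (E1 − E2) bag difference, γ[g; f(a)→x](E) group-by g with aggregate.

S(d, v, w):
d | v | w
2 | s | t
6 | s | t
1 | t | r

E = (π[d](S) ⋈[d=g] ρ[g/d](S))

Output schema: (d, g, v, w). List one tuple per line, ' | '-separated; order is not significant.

Per-node cardinality:
  S → 3
  π[d](S) → 3
  S → 3
  ρ[g/d](S) → 3
  (π[d](S) ⋈[d=g] ρ[g/d](S)) → 3

== RESULT ==
d | g | v | w
1 | 1 | t | r
2 | 2 | s | t
6 | 6 | s | t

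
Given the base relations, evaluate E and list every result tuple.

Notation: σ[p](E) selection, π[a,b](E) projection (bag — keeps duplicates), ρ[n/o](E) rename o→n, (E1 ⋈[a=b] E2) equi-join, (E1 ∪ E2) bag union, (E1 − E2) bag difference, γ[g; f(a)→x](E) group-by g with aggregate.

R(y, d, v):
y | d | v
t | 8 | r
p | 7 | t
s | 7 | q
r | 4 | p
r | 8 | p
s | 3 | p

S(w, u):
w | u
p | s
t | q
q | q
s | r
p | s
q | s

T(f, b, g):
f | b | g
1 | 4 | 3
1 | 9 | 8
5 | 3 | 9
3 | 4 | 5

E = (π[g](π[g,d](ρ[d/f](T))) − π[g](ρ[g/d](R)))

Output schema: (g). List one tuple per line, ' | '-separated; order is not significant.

Per-node cardinality:
  T → 4
  ρ[d/f](T) → 4
  π[g,d](ρ[d/f](T)) → 4
  π[g](π[g,d](ρ[d/f](T))) → 4
  R → 6
  ρ[g/d](R) → 6
  π[g](ρ[g/d](R)) → 6
  (π[g](π[g,d](ρ[d/f](T))) − π[g](ρ[g/d](R))) → 2

== RESULT ==
g
5
9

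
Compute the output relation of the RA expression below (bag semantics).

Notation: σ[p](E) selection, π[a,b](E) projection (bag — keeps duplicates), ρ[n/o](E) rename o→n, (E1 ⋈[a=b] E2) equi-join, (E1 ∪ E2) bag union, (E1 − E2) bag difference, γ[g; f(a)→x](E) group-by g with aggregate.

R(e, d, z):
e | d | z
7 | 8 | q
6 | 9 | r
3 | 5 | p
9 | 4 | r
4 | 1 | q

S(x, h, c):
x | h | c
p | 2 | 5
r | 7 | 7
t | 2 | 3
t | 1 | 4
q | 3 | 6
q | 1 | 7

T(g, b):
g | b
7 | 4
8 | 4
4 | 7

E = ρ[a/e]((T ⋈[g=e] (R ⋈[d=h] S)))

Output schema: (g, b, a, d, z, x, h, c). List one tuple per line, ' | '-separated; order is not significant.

Subexpression sizes:
  T → 3
  R → 5
  S → 6
  (R ⋈[d=h] S) → 2
  (T ⋈[g=e] (R ⋈[d=h] S)) → 2
  ρ[a/e]((T ⋈[g=e] (R ⋈[d=h] S))) → 2

== RESULT ==
g | b | a | d | z | x | h | c
4 | 7 | 4 | 1 | q | q | 1 | 7
4 | 7 | 4 | 1 | q | t | 1 | 4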